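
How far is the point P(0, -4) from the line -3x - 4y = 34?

The normal to the line is n = (-3, -4) with |n| = 5.
|n·P − 34| = |16 − 34| = 18, so the distance is 18/5.

18/5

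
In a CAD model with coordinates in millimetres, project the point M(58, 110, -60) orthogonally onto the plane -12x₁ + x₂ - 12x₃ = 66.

(1034/17, 1866/17, -972/17)

n = (-12, 1, -12), |n|² = 289, and n·M − 66 = 68.
t = 68/289 = 4/17, so the foot is M − t·n = (58, 110, -60) − (4/17)·(-12, 1, -12) = (1034/17, 1866/17, -972/17).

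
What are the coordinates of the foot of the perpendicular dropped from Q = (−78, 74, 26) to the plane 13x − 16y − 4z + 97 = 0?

n = (13, −16, −4), |n|² = 441, and n·Q − (-97) = -2205.
t = -2205/441 = -5, so the foot is Q − t·n = (−78, 74, 26) − (-5)·(13, −16, −4) = (−13, −6, 6).

(-13, -6, 6)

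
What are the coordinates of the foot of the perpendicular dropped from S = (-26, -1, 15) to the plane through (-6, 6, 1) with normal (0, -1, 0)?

The perpendicular from S has direction n = (0, -1, 0): r = (-26, -1, 15) + t(0, -1, 0).
Substitute into the plane: n·(S + tn) = -6 gives 1 + 1t = -6, so t = -7.
Foot = (-26, -1, 15) + (-7)·(0, -1, 0) = (-26, 6, 15).

(-26, 6, 15)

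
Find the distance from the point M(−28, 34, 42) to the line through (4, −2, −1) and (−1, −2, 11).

√1465

A direction vector is d = (−5, 0, 12).
AP = (−32, 36, 43); AP·d = 676, |AP|² = 4169, |d|² = 169.
distance² = |AP|² − (AP·d)²/|d|² = 4169 − 456976/169 = 1465, so the distance is √1465.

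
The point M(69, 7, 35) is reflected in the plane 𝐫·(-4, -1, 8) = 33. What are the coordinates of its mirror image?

(589/9, 55/9, 379/9)

With n = (-4, -1, 8), the signed offset is (n·M − 33)/|n|² = -36/81 = -4/9.
M' = M − 2t·n = (69, 7, 35) − (-8/9)·(-4, -1, 8) = (589/9, 55/9, 379/9).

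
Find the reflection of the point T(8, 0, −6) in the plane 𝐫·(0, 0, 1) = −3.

(8, 0, 0)

With n = (0, 0, 1), the signed offset is (n·T − (-3))/|n|² = -3/1 = -3.
T' = T − 2t·n = (8, 0, −6) − (-6)·(0, 0, 1) = (8, 0, 0).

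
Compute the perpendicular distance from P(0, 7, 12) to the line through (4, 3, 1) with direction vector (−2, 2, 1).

6√2

Direction vector d = (−2, 2, 1).
AP = (−4, 4, 11); AP·d = 27, |AP|² = 153, |d|² = 9.
distance² = |AP|² − (AP·d)²/|d|² = 153 − 729/9 = 72, so the distance is 6√2.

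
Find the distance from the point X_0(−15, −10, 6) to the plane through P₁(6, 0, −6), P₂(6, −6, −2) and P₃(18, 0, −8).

11/√53

P₁P₂ = (0, −6, 4) and P₁P₃ = (12, 0, −2), so a normal is n = P₁P₂ × P₁P₃ = (12, 48, 72).
Then n·(−15, −10, 6) − (−360) = 132.
|n| = √(144 + 2304 + 5184) = 12√53, so the distance is |132|/(12√53) = 11/√53.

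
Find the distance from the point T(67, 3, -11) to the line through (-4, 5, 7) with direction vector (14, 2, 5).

√1769

Direction vector d = (14, 2, 5).
AP = (71, -2, -18), and AP × d = (26, -607, 170).
|AP × d|² = 398025 and |d|² = 225, so the distance is √(398025/225) = √1769.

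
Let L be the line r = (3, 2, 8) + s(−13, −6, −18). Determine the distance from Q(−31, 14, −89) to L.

√2245

Direction vector d = (−13, −6, −18).
AP = (−34, 12, −97); AP·d = 2116, |AP|² = 10709, |d|² = 529.
distance² = |AP|² − (AP·d)²/|d|² = 10709 − 4477456/529 = 2245, so the distance is √2245.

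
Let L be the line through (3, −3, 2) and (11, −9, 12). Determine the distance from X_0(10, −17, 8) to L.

9

A direction vector is d = (8, −6, 10).
AP = (7, −14, 6), and AP × d = (−104, −22, 70).
|AP × d|² = 16200 and |d|² = 200, so the distance is √(16200/200) = √81 = 9.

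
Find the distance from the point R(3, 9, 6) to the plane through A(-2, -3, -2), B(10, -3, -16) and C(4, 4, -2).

AB = (12, 0, -14) and AC = (6, 7, 0), so a normal is n = AB × AC = (98, -84, 84).
d = |98·3 + (-84)·9 + 84·6 − (-112)| / √(9604 + 7056 + 7056) = |154| / 154 = 1.

1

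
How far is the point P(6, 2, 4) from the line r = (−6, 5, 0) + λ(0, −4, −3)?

Direction vector d = (0, −4, −3).
AP = (12, −3, 4); AP·d = 0, |AP|² = 169, |d|² = 25.
distance² = |AP|² − (AP·d)²/|d|² = 169 − 0/25 = 169, so the distance is 13.

13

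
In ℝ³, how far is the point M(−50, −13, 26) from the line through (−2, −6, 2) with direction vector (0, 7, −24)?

Direction vector d = (0, 7, −24).
AP = (−48, −7, 24), and AP × d = (0, −1152, −336).
|AP × d|² = 1440000 and |d|² = 625, so the distance is √(1440000/625) = √2304 = 48.

48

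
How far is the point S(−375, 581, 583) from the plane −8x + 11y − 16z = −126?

d = |(-8)·(-375) + 11·581 + (-16)·583 − (-126)| / √(64 + 121 + 256) = |189| / 21 = 9.

9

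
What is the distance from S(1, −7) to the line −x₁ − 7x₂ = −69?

The normal to the line is n = (−1, −7) with |n| = 5√2.
|n·S − (-69)| = |48 − (-69)| = 117, so the distance is 117/(5√2).

117√2/10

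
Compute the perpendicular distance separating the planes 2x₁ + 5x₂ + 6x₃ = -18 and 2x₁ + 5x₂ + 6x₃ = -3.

With common normal n = (2, 5, 6) (|n| = √65), the distance is |(-18) − (-3)|/|n| = 15/√65.

15/√65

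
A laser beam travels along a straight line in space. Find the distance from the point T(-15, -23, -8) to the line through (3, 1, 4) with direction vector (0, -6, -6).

6√11

Direction vector d = (0, -6, -6).
AP = (-18, -24, -12); AP·d = 216, |AP|² = 1044, |d|² = 72.
distance² = |AP|² − (AP·d)²/|d|² = 1044 − 46656/72 = 396, so the distance is 6√11.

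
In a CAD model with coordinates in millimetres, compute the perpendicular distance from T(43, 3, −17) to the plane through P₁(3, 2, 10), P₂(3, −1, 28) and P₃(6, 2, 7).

P₁P₂ = (0, −3, 18) and P₁P₃ = (3, 0, −3), so a normal is n = P₁P₂ × P₁P₃ = (9, 54, 9).
Then n·(43, 3, −17) − 225 = 171.
|n| = √(81 + 2916 + 81) = 9√38, so the distance is |171|/(9√38) = 19/√38.

√38/2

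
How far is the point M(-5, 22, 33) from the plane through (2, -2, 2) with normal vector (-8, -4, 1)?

1

The plane has equation n·(r − (2, -2, 2)) = 0, i.e. n·r = -6.
n = (-8, -4, 1); n·P − (-6) = -9; |n| = 9; distance = 9/9 = 1.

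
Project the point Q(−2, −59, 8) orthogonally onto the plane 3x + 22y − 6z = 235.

(7, 7, -10)

n = (3, 22, −6), |n|² = 529, and n·Q − 235 = -1587.
t = -1587/529 = -3, so the foot is Q − t·n = (−2, −59, 8) − (-3)·(3, 22, −6) = (7, 7, −10).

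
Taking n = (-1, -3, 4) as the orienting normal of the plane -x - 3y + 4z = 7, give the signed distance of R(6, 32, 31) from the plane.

n·R − 7 = 15.
|n| = √26, so the signed distance is 15/√26.

15/√26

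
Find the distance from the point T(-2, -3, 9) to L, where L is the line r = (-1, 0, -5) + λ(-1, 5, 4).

2√41

Direction vector d = (-1, 5, 4).
AP = (-1, -3, 14); AP·d = 42, |AP|² = 206, |d|² = 42.
distance² = |AP|² − (AP·d)²/|d|² = 206 − 1764/42 = 164, so the distance is 2√41.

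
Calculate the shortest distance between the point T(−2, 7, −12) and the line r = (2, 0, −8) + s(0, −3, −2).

Direction vector d = (0, −3, −2).
AP = (−4, 7, −4); AP·d = -13, |AP|² = 81, |d|² = 13.
distance² = |AP|² − (AP·d)²/|d|² = 81 − 169/13 = 68, so the distance is 2√17.

2√17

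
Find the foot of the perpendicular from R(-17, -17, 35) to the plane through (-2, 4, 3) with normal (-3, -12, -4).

(-14, -5, 39)

The perpendicular from R has direction n = (-3, -12, -4): r = (-17, -17, 35) + t(-3, -12, -4).
Substitute into the plane: n·(R + tn) = -54 gives 115 + 169t = -54, so t = -1.
Foot = (-17, -17, 35) + (-1)·(-3, -12, -4) = (-14, -5, 39).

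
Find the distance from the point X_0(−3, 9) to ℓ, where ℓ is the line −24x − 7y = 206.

d = |(-24)·(-3) + (-7)·9 − 206| / √(576 + 49) = |-197|/25 = 197/25.

197/25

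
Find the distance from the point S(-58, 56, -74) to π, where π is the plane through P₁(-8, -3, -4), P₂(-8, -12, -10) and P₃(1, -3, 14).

P₁P₂ = (0, -9, -6) and P₁P₃ = (9, 0, 18), so a normal is n = P₁P₂ × P₁P₃ = (-162, -54, 81).
Then n·(-58, 56, -74) - 1134 = -756.
|n| = √(26244 + 2916 + 6561) = 189, so the distance is |-756|/189 = 4.

4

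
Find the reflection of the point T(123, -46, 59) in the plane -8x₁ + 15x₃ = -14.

n = (-8, 0, 15), |n|² = 289, n·T − (-14) = -85, so t = -85/289 = -5/17.
Foot F = T − (-5/17)·n = (2051/17, -46, 1078/17); the reflection is 2F − T = (2011/17, -46, 1153/17).

(2011/17, -46, 1153/17)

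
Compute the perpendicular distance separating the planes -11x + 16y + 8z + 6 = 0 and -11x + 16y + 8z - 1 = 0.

1/3

Both planes have normal n = (-11, 16, 8), |n| = 21. Any point on the first plane is at distance |1 − (-6)|/|n| = 7/21 = 1/3 from the second.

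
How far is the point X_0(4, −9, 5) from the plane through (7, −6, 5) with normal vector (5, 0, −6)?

The plane has equation n·(r − (7, −6, 5)) = 0, i.e. n·r = 5.
d = |5·4 + (-6)·5 − 5| / √(25 + 0 + 36) = |-15| / √61 = 15/√61.

15/√61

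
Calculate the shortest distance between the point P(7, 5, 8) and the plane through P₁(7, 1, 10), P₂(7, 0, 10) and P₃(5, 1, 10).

2

P₁P₂ = (0, −1, 0) and P₁P₃ = (−2, 0, 0), so a normal is n = P₁P₂ × P₁P₃ = (0, 0, −2).
d = |(-2)·8 − (-20)| / √(0 + 0 + 4) = |4| / 2 = 2.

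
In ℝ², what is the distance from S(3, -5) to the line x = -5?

d = |1·3 + 0·(-5) − (-5)| / √(1 + 0) = |8|/1 = 8.

8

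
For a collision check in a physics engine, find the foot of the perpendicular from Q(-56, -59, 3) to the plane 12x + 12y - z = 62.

The perpendicular from Q has direction n = (12, 12, -1): r = (-56, -59, 3) + t(12, 12, -1).
Substitute into the plane: n·(Q + tn) = 62 gives -1383 + 289t = 62, so t = 5.
Foot = (-56, -59, 3) + 5·(12, 12, -1) = (4, 1, -2).

(4, 1, -2)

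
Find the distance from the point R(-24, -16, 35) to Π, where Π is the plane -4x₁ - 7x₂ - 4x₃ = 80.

4/3

n = (-4, -7, -4); n·P − 80 = -12; |n| = 9; distance = 12/9 = 4/3.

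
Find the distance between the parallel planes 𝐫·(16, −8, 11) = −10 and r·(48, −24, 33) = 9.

Divide the second equation by 3 to match normals: 16x − 8y + 11z = 3.
With common normal n = (16, −8, 11) (|n| = 21), the distance is |(-10) − 3|/|n| = 13/21.

13/21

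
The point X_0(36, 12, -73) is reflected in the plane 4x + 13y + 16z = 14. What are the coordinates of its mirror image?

With n = (4, 13, 16), the signed offset is (n·X_0 − 14)/|n|² = -882/441 = -2.
X_0' = X_0 − 2t·n = (36, 12, -73) − (-4)·(4, 13, 16) = (52, 64, -9).

(52, 64, -9)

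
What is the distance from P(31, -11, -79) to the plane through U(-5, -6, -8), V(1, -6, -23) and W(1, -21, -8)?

UV = (6, 0, -15) and UW = (6, -15, 0), so a normal is n = UV × UW = (-225, -90, -90).
Then n·(31, -11, -79) - 2385 = -1260.
|n| = √(50625 + 8100 + 8100) = 45√33, so the distance is |-1260|/(45√33) = 28/√33.

28√33/33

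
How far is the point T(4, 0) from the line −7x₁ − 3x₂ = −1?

The normal to the line is n = (−7, −3) with |n| = √58.
|n·T − (-1)| = |-28 − (-1)| = 27, so the distance is 27/√58 = 27√58/58.

27/√58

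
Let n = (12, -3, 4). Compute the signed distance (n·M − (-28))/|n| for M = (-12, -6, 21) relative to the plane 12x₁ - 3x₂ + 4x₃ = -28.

-14/13

n·M − (-28) = -14.
|n| = 13, so the signed distance is -14/13.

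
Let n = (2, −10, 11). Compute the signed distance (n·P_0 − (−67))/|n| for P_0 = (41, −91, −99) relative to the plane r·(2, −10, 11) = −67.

-2

n·P_0 − (-67) = -30.
|n| = 15, so the signed distance is -30/15 = -2.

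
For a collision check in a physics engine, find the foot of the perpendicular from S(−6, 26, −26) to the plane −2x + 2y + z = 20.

The perpendicular from S has direction n = (−2, 2, 1): r = (−6, 26, −26) + λ(−2, 2, 1).
Substitute into the plane: n·(S + λn) = 20 gives 38 + 9λ = 20, so λ = -2.
Foot = (−6, 26, −26) + (-2)·(−2, 2, 1) = (−2, 22, −28).

(-2, 22, -28)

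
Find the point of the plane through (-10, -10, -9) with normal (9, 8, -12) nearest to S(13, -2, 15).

The perpendicular from S has direction n = (9, 8, -12): r = (13, -2, 15) + μ(9, 8, -12).
Substitute into the plane: n·(S + μn) = -62 gives -79 + 289μ = -62, so μ = 1/17.
Foot = (13, -2, 15) + (1/17)·(9, 8, -12) = (230/17, -26/17, 243/17).

(230/17, -26/17, 243/17)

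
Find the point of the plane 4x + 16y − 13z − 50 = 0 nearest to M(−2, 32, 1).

(-6, 16, 14)

n = (4, 16, −13), |n|² = 441, and n·M − 50 = 441.
t = 441/441 = 1, so the foot is M − t·n = (−2, 32, 1) − 1·(4, 16, −13) = (−6, 16, 14).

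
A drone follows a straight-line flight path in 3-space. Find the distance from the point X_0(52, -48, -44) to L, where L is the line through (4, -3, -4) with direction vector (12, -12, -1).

3√145

Direction vector d = (12, -12, -1).
AP = (48, -45, -40); AP·d = 1156, |AP|² = 5929, |d|² = 289.
distance² = |AP|² − (AP·d)²/|d|² = 5929 − 1336336/289 = 1305, so the distance is 3√145.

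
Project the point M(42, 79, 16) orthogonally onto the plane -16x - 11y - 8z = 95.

n = (-16, -11, -8), |n|² = 441, and n·M − 95 = -1764.
t = -1764/441 = -4, so the foot is M − t·n = (42, 79, 16) − (-4)·(-16, -11, -8) = (-22, 35, -16).

(-22, 35, -16)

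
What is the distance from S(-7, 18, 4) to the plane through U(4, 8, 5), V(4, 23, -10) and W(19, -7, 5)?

2√3/3

UV = (0, 15, -15) and UW = (15, -15, 0), so a normal is n = UV × UW = (-225, -225, -225).
d = |(-225)·(-7) + (-225)·18 + (-225)·4 − (-3825)| / √(50625 + 50625 + 50625) = |450| / (225√3) = 2/√3.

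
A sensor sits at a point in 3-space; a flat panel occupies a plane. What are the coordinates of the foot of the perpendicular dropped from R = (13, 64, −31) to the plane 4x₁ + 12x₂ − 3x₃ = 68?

n = (4, 12, −3), |n|² = 169, and n·R − 68 = 845.
t = 845/169 = 5, so the foot is R − t·n = (13, 64, −31) − 5·(4, 12, −3) = (−7, 4, −16).

(-7, 4, -16)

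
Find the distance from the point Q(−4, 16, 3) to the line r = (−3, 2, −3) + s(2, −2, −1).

Direction vector d = (2, −2, −1).
AP = (−1, 14, 6), and AP × d = (−2, 11, −26).
|AP × d|² = 801 and |d|² = 9, so the distance is √(801/9) = √89.

√89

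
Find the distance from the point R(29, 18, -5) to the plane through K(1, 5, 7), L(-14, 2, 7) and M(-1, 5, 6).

13√30/30

KL = (-15, -3, 0) and KM = (-2, 0, -1), so a normal is n = KL × KM = (3, -15, -6).
n = (3, -15, -6); n·P − (-114) = -39; |n| = 3√30; distance = 39/(3√30) = 13/√30.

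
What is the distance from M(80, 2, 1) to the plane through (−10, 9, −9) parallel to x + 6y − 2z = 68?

28/√41

Parallel planes share the normal n = (1, 6, −2); since (−10, 9, −9) lies on the plane, its equation is x + 6y − 2z = 62.
d = |1·80 + 6·2 + (-2)·1 − 62| / √(1 + 36 + 4) = |28| / √41 = 28/√41.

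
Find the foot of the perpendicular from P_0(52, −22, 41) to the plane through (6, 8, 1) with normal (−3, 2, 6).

(382/7, -166/7, 251/7)

The perpendicular from P_0 has direction n = (−3, 2, 6): r = (52, −22, 41) + t(−3, 2, 6).
Substitute into the plane: n·(P_0 + tn) = 4 gives 46 + 49t = 4, so t = -6/7.
Foot = (52, −22, 41) + (-6/7)·(−3, 2, 6) = (382/7, −166/7, 251/7).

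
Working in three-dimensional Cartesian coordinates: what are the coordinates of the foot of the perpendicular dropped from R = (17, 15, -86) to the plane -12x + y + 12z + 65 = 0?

(-31, 19, -38)

n = (-12, 1, 12), |n|² = 289, and n·R − (-65) = -1156.
t = -1156/289 = -4, so the foot is R − t·n = (17, 15, -86) − (-4)·(-12, 1, 12) = (-31, 19, -38).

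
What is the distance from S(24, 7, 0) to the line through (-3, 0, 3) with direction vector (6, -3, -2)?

Direction vector d = (6, -3, -2).
AP = (27, 7, -3); AP·d = 147, |AP|² = 787, |d|² = 49.
distance² = |AP|² − (AP·d)²/|d|² = 787 − 21609/49 = 346, so the distance is √346.

√346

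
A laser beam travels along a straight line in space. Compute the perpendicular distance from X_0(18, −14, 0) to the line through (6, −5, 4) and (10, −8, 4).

A direction vector is d = (4, −3, 0).
AP = (12, −9, −4); AP·d = 75, |AP|² = 241, |d|² = 25.
distance² = |AP|² − (AP·d)²/|d|² = 241 − 5625/25 = 16, so the distance is 4.

4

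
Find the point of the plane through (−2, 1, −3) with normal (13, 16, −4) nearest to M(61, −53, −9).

The perpendicular from M has direction n = (13, 16, −4): r = (61, −53, −9) + t(13, 16, −4).
Substitute into the plane: n·(M + tn) = 2 gives -19 + 441t = 2, so t = 1/21.
Foot = (61, −53, −9) + (1/21)·(13, 16, −4) = (1294/21, −1097/21, −193/21).

(1294/21, -1097/21, -193/21)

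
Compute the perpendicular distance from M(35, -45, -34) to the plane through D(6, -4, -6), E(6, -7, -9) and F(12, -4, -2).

19/√22

DE = (0, -3, -3) and DF = (6, 0, 4), so a normal is n = DE × DF = (-12, -18, 18).
Then n·(35, -45, -34) - (-108) = -114.
|n| = √(144 + 324 + 324) = 6√22, so the distance is |-114|/(6√22) = 19/√22.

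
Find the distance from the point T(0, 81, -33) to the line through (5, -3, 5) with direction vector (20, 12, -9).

Direction vector d = (20, 12, -9).
AP = (-5, 84, -38), and AP × d = (-300, -805, -1740).
|AP × d|² = 3765625 and |d|² = 625, so the distance is √(3765625/625) = √6025 = 5√241.

5√241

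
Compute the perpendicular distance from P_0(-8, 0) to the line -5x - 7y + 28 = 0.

34√74/37

The normal to the line is n = (-5, -7) with |n| = √74.
|n·P_0 − (-28)| = |40 − (-28)| = 68, so the distance is 68/√74 = 34√74/37.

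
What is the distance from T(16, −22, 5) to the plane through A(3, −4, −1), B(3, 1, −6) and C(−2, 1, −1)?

AB = (0, 5, −5) and AC = (−5, 5, 0), so a normal is n = AB × AC = (25, 25, 25).
n = (25, 25, 25); n·P − (-50) = 25; |n| = 25√3; distance = 25/(25√3) = 1/√3.

√3/3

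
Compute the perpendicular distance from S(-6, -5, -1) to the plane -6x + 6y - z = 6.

1/√73

d = |(-6)·(-6) + 6·(-5) + (-1)·(-1) − 6| / √(36 + 36 + 1) = |1| / √73 = 1/√73.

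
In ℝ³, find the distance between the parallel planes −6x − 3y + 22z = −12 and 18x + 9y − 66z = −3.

13/23

Divide the second equation by -3 to match normals: −6x − 3y + 22z = 1.
Both planes have normal n = (−6, −3, 22), |n| = 23. Any point on the first plane is at distance |1 − (-12)|/|n| = 13/23 from the second.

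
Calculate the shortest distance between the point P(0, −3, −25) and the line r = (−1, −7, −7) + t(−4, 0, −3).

√241

Direction vector d = (−4, 0, −3).
AP = (1, 4, −18), and AP × d = (−12, 75, 16).
|AP × d|² = 6025 and |d|² = 25, so the distance is √(6025/25) = √241.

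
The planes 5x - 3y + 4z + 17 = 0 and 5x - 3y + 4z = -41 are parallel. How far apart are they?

With common normal n = (5, -3, 4) (|n| = 5√2), the distance is |(-17) − (-41)|/|n| = 24/(5√2) = 12√2/5.

12√2/5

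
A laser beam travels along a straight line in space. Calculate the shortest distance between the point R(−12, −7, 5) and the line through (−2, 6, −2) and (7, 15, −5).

A direction vector is d = (9, 9, −3).
AP = (−10, −13, 7); AP·d = -228, |AP|² = 318, |d|² = 171.
distance² = |AP|² − (AP·d)²/|d|² = 318 − 51984/171 = 14, so the distance is √14.

√14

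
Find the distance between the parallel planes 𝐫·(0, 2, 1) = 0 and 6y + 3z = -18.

6/√5

Divide the second equation by 3 to match normals: 2y + z = -6.
Both planes have normal n = (0, 2, 1), |n| = √5. Any point on the first plane is at distance |(-6) − 0|/|n| = 6/√5 from the second.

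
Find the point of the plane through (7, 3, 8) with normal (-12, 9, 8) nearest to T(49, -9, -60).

n = (-12, 9, 8), |n|² = 289, and n·T − 7 = -1156.
t = -1156/289 = -4, so the foot is T − t·n = (49, -9, -60) − (-4)·(-12, 9, 8) = (1, 27, -28).

(1, 27, -28)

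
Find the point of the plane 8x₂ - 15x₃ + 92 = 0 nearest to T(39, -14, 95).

n = (0, 8, -15), |n|² = 289, and n·T − (-92) = -1445.
t = -1445/289 = -5, so the foot is T − t·n = (39, -14, 95) − (-5)·(0, 8, -15) = (39, 26, 20).

(39, 26, 20)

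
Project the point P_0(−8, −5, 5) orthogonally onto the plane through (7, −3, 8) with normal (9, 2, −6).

n = (9, 2, −6), |n|² = 121, and n·P_0 − 9 = -121.
t = -121/121 = -1, so the foot is P_0 − t·n = (−8, −5, 5) − (-1)·(9, 2, −6) = (1, −3, −1).

(1, -3, -1)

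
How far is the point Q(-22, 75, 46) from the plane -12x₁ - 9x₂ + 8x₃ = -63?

Normal vector n = (-12, -9, 8), and n·(-22, 75, 46) - (-63) = 20.
|n| = √(144 + 81 + 64) = 17, so the distance is |20|/17 = 20/17.

20/17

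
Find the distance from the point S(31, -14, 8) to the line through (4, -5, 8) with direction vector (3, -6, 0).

Direction vector d = (3, -6, 0).
AP = (27, -9, 0), and AP × d = (0, 0, -135).
|AP × d|² = 18225 and |d|² = 45, so the distance is √(18225/45) = √405 = 9√5.

9√5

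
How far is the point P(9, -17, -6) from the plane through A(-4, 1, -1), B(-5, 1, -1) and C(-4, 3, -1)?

5

AB = (-1, 0, 0) and AC = (0, 2, 0), so a normal is n = AB × AC = (0, 0, -2).
Then n·(9, -17, -6) - 2 = 10.
|n| = √(0 + 0 + 4) = 2, so the distance is |10|/2 = 5.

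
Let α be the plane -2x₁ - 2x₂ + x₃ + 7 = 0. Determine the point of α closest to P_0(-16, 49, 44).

(-58/3, 137/3, 137/3)

The perpendicular from P_0 has direction n = (-2, -2, 1): r = (-16, 49, 44) + t(-2, -2, 1).
Substitute into the plane: n·(P_0 + tn) = -7 gives -22 + 9t = -7, so t = 5/3.
Foot = (-16, 49, 44) + (5/3)·(-2, -2, 1) = (-58/3, 137/3, 137/3).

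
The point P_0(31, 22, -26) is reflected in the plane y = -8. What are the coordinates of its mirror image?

(31, -38, -26)

n = (0, 1, 0), |n|² = 1, n·P_0 − (-8) = 30, so t = 30/1 = 30.
Foot F = P_0 − 30·n = (31, -8, -26); the reflection is 2F − P_0 = (31, -38, -26).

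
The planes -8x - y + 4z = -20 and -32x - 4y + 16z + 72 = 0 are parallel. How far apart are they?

2/9

Divide the second equation by 4 to match normals: -8x - y + 4z = -18.
Both planes have normal n = (-8, -1, 4), |n| = 9. Any point on the first plane is at distance |(-18) − (-20)|/|n| = 2/9 from the second.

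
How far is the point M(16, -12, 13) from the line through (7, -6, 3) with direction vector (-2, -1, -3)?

Direction vector d = (-2, -1, -3).
AP = (9, -6, 10), and AP × d = (28, 7, -21).
|AP × d|² = 1274 and |d|² = 14, so the distance is √(1274/14) = √91.

√91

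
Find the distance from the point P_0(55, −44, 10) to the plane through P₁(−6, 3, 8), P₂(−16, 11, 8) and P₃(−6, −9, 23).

P₁P₂ = (−10, 8, 0) and P₁P₃ = (0, −12, 15), so a normal is n = P₁P₂ × P₁P₃ = (120, 150, 120).
n = (120, 150, 120); n·P − 690 = 510; |n| = 30√57; distance = 510/(30√57) = 17/√57.

17/√57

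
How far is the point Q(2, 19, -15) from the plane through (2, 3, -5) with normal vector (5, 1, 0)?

The plane has equation n·(r − (2, 3, -5)) = 0, i.e. n·r = 13.
d = |5·2 + 1·19 − 13| / √(25 + 1 + 0) = |16| / √26 = 8√26/13.

16/√26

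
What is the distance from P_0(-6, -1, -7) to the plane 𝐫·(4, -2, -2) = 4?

n = (4, -2, -2); n·P − 4 = -12; |n| = 2√6; distance = 12/(2√6) = √6.

√6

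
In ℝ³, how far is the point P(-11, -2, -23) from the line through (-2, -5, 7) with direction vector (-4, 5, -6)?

Direction vector d = (-4, 5, -6).
AP = (-9, 3, -30); AP·d = 231, |AP|² = 990, |d|² = 77.
distance² = |AP|² − (AP·d)²/|d|² = 990 − 53361/77 = 297, so the distance is 3√33.

3√33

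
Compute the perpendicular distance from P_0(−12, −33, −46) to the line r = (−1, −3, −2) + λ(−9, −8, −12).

Direction vector d = (−9, −8, −12).
AP = (−11, −30, −44); AP·d = 867, |AP|² = 2957, |d|² = 289.
distance² = |AP|² − (AP·d)²/|d|² = 2957 − 751689/289 = 356, so the distance is 2√89.

2√89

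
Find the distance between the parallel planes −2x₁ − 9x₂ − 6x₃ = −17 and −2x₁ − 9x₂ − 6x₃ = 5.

2

Both planes have normal n = (−2, −9, −6), |n| = 11. Any point on the first plane is at distance |5 − (-17)|/|n| = 22/11 = 2 from the second.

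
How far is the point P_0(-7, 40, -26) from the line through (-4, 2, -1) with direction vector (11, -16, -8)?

Direction vector d = (11, -16, -8).
AP = (-3, 38, -25); AP·d = -441, |AP|² = 2078, |d|² = 441.
distance² = |AP|² − (AP·d)²/|d|² = 2078 − 194481/441 = 1637, so the distance is √1637.

√1637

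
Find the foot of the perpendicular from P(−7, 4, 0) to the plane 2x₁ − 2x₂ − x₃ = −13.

(-5, 2, -1)

n = (2, −2, −1), |n|² = 9, and n·P − (-13) = -9.
t = -9/9 = -1, so the foot is P − t·n = (−7, 4, 0) − (-1)·(2, −2, −1) = (−5, 2, −1).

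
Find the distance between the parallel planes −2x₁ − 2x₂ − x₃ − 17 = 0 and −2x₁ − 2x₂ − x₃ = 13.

Both planes have normal n = (−2, −2, −1), |n| = 3. Any point on the first plane is at distance |13 − 17|/|n| = 4/3 from the second.

4/3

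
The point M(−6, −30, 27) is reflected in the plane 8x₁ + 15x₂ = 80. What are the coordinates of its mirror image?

(26, 30, 27)

With n = (8, 15, 0), the signed offset is (n·M − 80)/|n|² = -578/289 = -2.
M' = M − 2t·n = (−6, −30, 27) − (-4)·(8, 15, 0) = (26, 30, 27).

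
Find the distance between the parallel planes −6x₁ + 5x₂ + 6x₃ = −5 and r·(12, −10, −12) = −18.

Divide the second equation by -2 to match normals: −6x₁ + 5x₂ + 6x₃ = 9.
Both planes have normal n = (−6, 5, 6), |n| = √97. Any point on the first plane is at distance |9 − (-5)|/|n| = 14/√97 from the second.

14/√97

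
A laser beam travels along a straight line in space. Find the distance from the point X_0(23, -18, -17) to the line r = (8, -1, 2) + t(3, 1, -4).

3√51

Direction vector d = (3, 1, -4).
AP = (15, -17, -19), and AP × d = (87, 3, 66).
|AP × d|² = 11934 and |d|² = 26, so the distance is √(11934/26) = √459 = 3√51.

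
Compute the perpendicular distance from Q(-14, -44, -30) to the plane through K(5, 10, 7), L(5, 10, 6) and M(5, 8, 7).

19

KL = (0, 0, -1) and KM = (0, -2, 0), so a normal is n = KL × KM = (-2, 0, 0).
d = |(-2)·(-14) − (-10)| / √(4 + 0 + 0) = |38| / 2 = 19.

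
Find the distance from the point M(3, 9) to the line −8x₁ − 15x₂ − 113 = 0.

d = |(-8)·3 + (-15)·9 − 113| / √(64 + 225) = |-272|/17 = 16.

16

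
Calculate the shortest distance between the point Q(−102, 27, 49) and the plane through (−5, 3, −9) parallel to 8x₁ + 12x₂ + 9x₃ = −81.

Parallel planes share the normal n = (8, 12, 9); since (−5, 3, −9) lies on the plane, its equation is 8x₁ + 12x₂ + 9x₃ = -85.
Then n·(−102, 27, 49) − (−85) = 34.
|n| = √(64 + 144 + 81) = 17, so the distance is |34|/17 = 2.

2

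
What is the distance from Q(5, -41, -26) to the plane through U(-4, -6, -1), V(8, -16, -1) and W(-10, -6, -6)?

UV = (12, -10, 0) and UW = (-6, 0, -5), so a normal is n = UV × UW = (50, 60, -60).
n = (50, 60, -60); n·P − (-500) = -150; |n| = 10√97; distance = 150/(10√97) = 15/√97.

15√97/97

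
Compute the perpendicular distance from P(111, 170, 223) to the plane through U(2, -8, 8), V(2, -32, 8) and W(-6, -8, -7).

5

UV = (0, -24, 0) and UW = (-8, 0, -15), so a normal is n = UV × UW = (360, 0, -192).
Then n·(111, 170, 223) - (-816) = -2040.
|n| = √(129600 + 0 + 36864) = 408, so the distance is |-2040|/408 = 5.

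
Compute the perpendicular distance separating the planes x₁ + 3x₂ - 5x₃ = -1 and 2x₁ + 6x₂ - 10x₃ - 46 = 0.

24√35/35

Divide the second equation by 2 to match normals: x₁ + 3x₂ - 5x₃ = 23.
With common normal n = (1, 3, -5) (|n| = √35), the distance is |(-1) − 23|/|n| = 24/√35.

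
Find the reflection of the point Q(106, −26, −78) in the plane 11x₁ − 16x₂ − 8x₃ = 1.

n = (11, −16, −8), |n|² = 441, n·Q − 1 = 2205, so t = 2205/441 = 5.
Foot F = Q − 5·n = (51, 54, −38); the reflection is 2F − Q = (−4, 134, 2).

(-4, 134, 2)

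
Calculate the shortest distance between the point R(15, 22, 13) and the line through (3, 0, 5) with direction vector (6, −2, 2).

18√2

Direction vector d = (6, −2, 2).
AP = (12, 22, 8); AP·d = 44, |AP|² = 692, |d|² = 44.
distance² = |AP|² − (AP·d)²/|d|² = 692 − 1936/44 = 648, so the distance is 18√2.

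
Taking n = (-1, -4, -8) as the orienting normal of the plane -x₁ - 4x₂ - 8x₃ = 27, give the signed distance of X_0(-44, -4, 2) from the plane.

n·X_0 − 27 = 17.
|n| = 9, so the signed distance is 17/9.

17/9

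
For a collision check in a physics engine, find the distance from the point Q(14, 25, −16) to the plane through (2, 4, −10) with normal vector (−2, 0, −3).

6/√13

The plane has equation n·(r − (2, 4, −10)) = 0, i.e. n·r = 26.
d = |(-2)·14 + (-3)·(-16) − 26| / √(4 + 0 + 9) = |-6| / √13 = 6√13/13.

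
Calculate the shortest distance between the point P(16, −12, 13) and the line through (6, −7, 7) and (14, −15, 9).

√29

A direction vector is d = (8, −8, 2).
AP = (10, −5, 6); AP·d = 132, |AP|² = 161, |d|² = 132.
distance² = |AP|² − (AP·d)²/|d|² = 161 − 17424/132 = 29, so the distance is √29.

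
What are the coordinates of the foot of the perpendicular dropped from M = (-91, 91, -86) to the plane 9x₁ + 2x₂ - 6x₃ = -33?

(-929/11, 1017/11, -994/11)

The perpendicular from M has direction n = (9, 2, -6): r = (-91, 91, -86) + λ(9, 2, -6).
Substitute into the plane: n·(M + λn) = -33 gives -121 + 121λ = -33, so λ = 8/11.
Foot = (-91, 91, -86) + (8/11)·(9, 2, -6) = (-929/11, 1017/11, -994/11).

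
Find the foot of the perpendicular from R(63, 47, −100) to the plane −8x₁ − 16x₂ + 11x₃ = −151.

(23, -33, -45)

The perpendicular from R has direction n = (−8, −16, 11): r = (63, 47, −100) + μ(−8, −16, 11).
Substitute into the plane: n·(R + μn) = -151 gives -2356 + 441μ = -151, so μ = 5.
Foot = (63, 47, −100) + 5·(−8, −16, 11) = (23, −33, −45).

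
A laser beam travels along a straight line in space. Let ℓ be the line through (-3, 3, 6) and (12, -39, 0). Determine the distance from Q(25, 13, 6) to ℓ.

2√221

A direction vector is d = (15, -42, -6).
AP = (28, 10, 0), and AP × d = (-60, 168, -1326).
|AP × d|² = 1790100 and |d|² = 2025, so the distance is √(1790100/2025) = √884 = 2√221.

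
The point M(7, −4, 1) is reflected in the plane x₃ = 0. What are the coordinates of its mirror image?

n = (0, 0, 1), |n|² = 1, n·M − 0 = 1, so t = 1/1 = 1.
Foot F = M − 1·n = (7, −4, 0); the reflection is 2F − M = (7, −4, −1).

(7, -4, -1)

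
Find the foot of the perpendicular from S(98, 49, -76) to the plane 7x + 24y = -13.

(77, -23, -76)

n = (7, 24, 0), |n|² = 625, and n·S − (-13) = 1875.
t = 1875/625 = 3, so the foot is S − t·n = (98, 49, -76) − 3·(7, 24, 0) = (77, -23, -76).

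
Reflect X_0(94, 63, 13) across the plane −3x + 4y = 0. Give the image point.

n = (−3, 4, 0), |n|² = 25, n·X_0 − 0 = -30, so t = -30/25 = -6/5.
Foot F = X_0 − (-6/5)·n = (452/5, 339/5, 13); the reflection is 2F − X_0 = (434/5, 363/5, 13).

(434/5, 363/5, 13)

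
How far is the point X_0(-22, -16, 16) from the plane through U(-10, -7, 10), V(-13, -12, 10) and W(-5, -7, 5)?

UV = (-3, -5, 0) and UW = (5, 0, -5), so a normal is n = UV × UW = (25, -15, 25).
Then n·(-22, -16, 16) - 105 = -15.
|n| = √(625 + 225 + 625) = 5√59, so the distance is |-15|/(5√59) = 3√59/59.

3/√59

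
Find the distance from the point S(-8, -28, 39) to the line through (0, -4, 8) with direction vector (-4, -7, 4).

√305

Direction vector d = (-4, -7, 4).
AP = (-8, -24, 31), and AP × d = (121, -92, -40).
|AP × d|² = 24705 and |d|² = 81, so the distance is √(24705/81) = √305.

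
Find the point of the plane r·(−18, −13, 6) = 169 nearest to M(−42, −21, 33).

n = (−18, −13, 6), |n|² = 529, and n·M − 169 = 1058.
t = 1058/529 = 2, so the foot is M − t·n = (−42, −21, 33) − 2·(−18, −13, 6) = (−6, 5, 21).

(-6, 5, 21)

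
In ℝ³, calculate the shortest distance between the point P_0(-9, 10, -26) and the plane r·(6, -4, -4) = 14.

2/√17

Normal vector n = (6, -4, -4), and n·(-9, 10, -26) - 14 = -4.
|n| = √(36 + 16 + 16) = 2√17, so the distance is |-4|/(2√17) = 2/√17.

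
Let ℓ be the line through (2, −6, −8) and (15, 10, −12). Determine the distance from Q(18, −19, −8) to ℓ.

5√17

A direction vector is d = (13, 16, −4).
AP = (16, −13, 0); AP·d = 0, |AP|² = 425, |d|² = 441.
distance² = |AP|² − (AP·d)²/|d|² = 425 − 0/441 = 425, so the distance is 5√17.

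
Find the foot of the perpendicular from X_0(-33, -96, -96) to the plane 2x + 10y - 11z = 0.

(-499/15, -292/3, -1418/15)

n = (2, 10, -11), |n|² = 225, and n·X_0 − 0 = 30.
t = 30/225 = 2/15, so the foot is X_0 − t·n = (-33, -96, -96) − (2/15)·(2, 10, -11) = (-499/15, -292/3, -1418/15).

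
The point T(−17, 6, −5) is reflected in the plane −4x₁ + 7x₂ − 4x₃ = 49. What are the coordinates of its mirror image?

n = (−4, 7, −4), |n|² = 81, n·T − 49 = 81, so t = 81/81 = 1.
Foot F = T − 1·n = (−13, −1, −1); the reflection is 2F − T = (−9, −8, 3).

(-9, -8, 3)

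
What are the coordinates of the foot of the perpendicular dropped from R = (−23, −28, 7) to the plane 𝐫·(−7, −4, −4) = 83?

(-9, -20, 15)

n = (−7, −4, −4), |n|² = 81, and n·R − 83 = 162.
t = 162/81 = 2, so the foot is R − t·n = (−23, −28, 7) − 2·(−7, −4, −4) = (−9, −20, 15).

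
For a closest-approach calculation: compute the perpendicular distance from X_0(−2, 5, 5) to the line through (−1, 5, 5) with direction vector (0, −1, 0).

Direction vector d = (0, −1, 0).
AP = (−1, 0, 0), and AP × d = (0, 0, 1).
|AP × d|² = 1 and |d|² = 1, so the distance is √1 = 1.

1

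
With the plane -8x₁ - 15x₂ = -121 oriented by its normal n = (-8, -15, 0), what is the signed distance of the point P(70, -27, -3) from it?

n·P − (-121) = -34.
|n| = 17, so the signed distance is -34/17 = -2.

-2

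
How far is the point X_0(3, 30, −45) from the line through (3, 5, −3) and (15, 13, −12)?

3√137

A direction vector is d = (12, 8, −9).
AP = (0, 25, −42); AP·d = 578, |AP|² = 2389, |d|² = 289.
distance² = |AP|² − (AP·d)²/|d|² = 2389 − 334084/289 = 1233, so the distance is 3√137.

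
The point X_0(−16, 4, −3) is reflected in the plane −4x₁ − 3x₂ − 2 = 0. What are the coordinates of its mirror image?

n = (−4, −3, 0), |n|² = 25, n·X_0 − 2 = 50, so t = 50/25 = 2.
Foot F = X_0 − 2·n = (−8, 10, −3); the reflection is 2F − X_0 = (0, 16, −3).

(0, 16, -3)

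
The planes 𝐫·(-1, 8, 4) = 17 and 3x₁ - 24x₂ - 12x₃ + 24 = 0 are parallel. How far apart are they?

1

Divide the second equation by -3 to match normals: -x₁ + 8x₂ + 4x₃ = 8.
Both planes have normal n = (-1, 8, 4), |n| = 9. Any point on the first plane is at distance |8 − 17|/|n| = 9/9 = 1 from the second.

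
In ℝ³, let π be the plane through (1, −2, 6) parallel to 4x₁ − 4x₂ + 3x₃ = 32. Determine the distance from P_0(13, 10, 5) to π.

3√41/41

Parallel planes share the normal n = (4, −4, 3); since (1, −2, 6) lies on the plane, its equation is 4x₁ − 4x₂ + 3x₃ = 30.
n = (4, −4, 3); n·P − 30 = -3; |n| = √41; distance = 3/√41.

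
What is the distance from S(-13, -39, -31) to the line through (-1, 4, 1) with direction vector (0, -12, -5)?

Direction vector d = (0, -12, -5).
AP = (-12, -43, -32); AP·d = 676, |AP|² = 3017, |d|² = 169.
distance² = |AP|² − (AP·d)²/|d|² = 3017 − 456976/169 = 313, so the distance is √313.

√313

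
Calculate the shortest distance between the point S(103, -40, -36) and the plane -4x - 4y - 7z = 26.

26/9

Normal vector n = (-4, -4, -7), and n·(103, -40, -36) - 26 = -26.
|n| = √(16 + 16 + 49) = 9, so the distance is |-26|/9 = 26/9.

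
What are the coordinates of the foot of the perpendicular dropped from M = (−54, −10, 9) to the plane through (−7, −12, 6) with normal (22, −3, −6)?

n = (22, −3, −6), |n|² = 529, and n·M − (-154) = -1058.
t = -1058/529 = -2, so the foot is M − t·n = (−54, −10, 9) − (-2)·(22, −3, −6) = (−10, −16, −3).

(-10, -16, -3)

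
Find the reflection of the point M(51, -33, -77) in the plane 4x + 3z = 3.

(303/5, -33, -349/5)

n = (4, 0, 3), |n|² = 25, n·M − 3 = -30, so t = -30/25 = -6/5.
Foot F = M − (-6/5)·n = (279/5, -33, -367/5); the reflection is 2F − M = (303/5, -33, -349/5).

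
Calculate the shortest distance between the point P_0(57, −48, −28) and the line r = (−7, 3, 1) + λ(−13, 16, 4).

√482

Direction vector d = (−13, 16, 4).
AP = (64, −51, −29), and AP × d = (260, 121, 361).
|AP × d|² = 212562 and |d|² = 441, so the distance is √(212562/441) = √482.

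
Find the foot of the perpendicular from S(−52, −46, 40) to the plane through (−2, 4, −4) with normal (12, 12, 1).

(-4, 2, 44)

n = (12, 12, 1), |n|² = 289, and n·S − 20 = -1156.
t = -1156/289 = -4, so the foot is S − t·n = (−52, −46, 40) − (-4)·(12, 12, 1) = (−4, 2, 44).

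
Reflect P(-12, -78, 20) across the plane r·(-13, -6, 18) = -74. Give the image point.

(40, -54, -52)

With n = (-13, -6, 18), the signed offset is (n·P − (-74))/|n|² = 1058/529 = 2.
P' = P − 2t·n = (-12, -78, 20) − 4·(-13, -6, 18) = (40, -54, -52).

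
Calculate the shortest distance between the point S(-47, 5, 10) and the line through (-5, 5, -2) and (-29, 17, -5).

6√17

A direction vector is d = (-24, 12, -3).
AP = (-42, 0, 12), and AP × d = (-144, -414, -504).
|AP × d|² = 446148 and |d|² = 729, so the distance is √(446148/729) = √612 = 6√17.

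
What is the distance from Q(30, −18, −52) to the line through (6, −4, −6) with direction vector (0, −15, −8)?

2√433

Direction vector d = (0, −15, −8).
AP = (24, −14, −46); AP·d = 578, |AP|² = 2888, |d|² = 289.
distance² = |AP|² − (AP·d)²/|d|² = 2888 − 334084/289 = 1732, so the distance is 2√433.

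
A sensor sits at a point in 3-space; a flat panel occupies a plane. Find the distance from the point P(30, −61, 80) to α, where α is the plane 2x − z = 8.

d = |2·30 + (-1)·80 − 8| / √(4 + 0 + 1) = |-28| / √5 = 28√5/5.

28/√5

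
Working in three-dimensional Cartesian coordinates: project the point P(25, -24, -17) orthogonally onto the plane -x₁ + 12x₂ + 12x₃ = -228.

The perpendicular from P has direction n = (-1, 12, 12): r = (25, -24, -17) + μ(-1, 12, 12).
Substitute into the plane: n·(P + μn) = -228 gives -517 + 289μ = -228, so μ = 1.
Foot = (25, -24, -17) + 1·(-1, 12, 12) = (24, -12, -5).

(24, -12, -5)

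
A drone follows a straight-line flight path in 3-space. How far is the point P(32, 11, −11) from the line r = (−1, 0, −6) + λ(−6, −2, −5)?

5√26

Direction vector d = (−6, −2, −5).
AP = (33, 11, −5), and AP × d = (−65, 195, 0).
|AP × d|² = 42250 and |d|² = 65, so the distance is √(42250/65) = √650 = 5√26.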